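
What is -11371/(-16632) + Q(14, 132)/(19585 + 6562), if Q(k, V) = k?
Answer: 27050035/39534264 ≈ 0.68422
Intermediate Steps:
-11371/(-16632) + Q(14, 132)/(19585 + 6562) = -11371/(-16632) + 14/(19585 + 6562) = -11371*(-1/16632) + 14/26147 = 11371/16632 + 14*(1/26147) = 11371/16632 + 14/26147 = 27050035/39534264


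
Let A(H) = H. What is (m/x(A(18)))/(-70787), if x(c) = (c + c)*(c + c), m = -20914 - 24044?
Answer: 7493/15289992 ≈ 0.00049006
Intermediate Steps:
m = -44958
x(c) = 4*c² (x(c) = (2*c)*(2*c) = 4*c²)
(m/x(A(18)))/(-70787) = -44958/(4*18²)/(-70787) = -44958/(4*324)*(-1/70787) = -44958/1296*(-1/70787) = -44958*1/1296*(-1/70787) = -7493/216*(-1/70787) = 7493/15289992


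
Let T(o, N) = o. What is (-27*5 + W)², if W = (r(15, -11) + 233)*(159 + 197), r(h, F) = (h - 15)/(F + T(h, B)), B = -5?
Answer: 6857992969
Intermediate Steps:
r(h, F) = (-15 + h)/(F + h) (r(h, F) = (h - 15)/(F + h) = (-15 + h)/(F + h))
W = 82948 (W = ((-15 + 15)/(-11 + 15) + 233)*(159 + 197) = (0/4 + 233)*356 = ((¼)*0 + 233)*356 = (0 + 233)*356 = 233*356 = 82948)
(-27*5 + W)² = (-27*5 + 82948)² = (-135 + 82948)² = 82813² = 6857992969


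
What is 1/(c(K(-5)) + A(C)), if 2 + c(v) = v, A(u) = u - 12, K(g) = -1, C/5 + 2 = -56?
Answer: -1/305 ≈ -0.0032787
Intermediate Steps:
C = -290 (C = -10 + 5*(-56) = -10 - 280 = -290)
A(u) = -12 + u
c(v) = -2 + v
1/(c(K(-5)) + A(C)) = 1/((-2 - 1) + (-12 - 290)) = 1/(-3 - 302) = 1/(-305) = -1/305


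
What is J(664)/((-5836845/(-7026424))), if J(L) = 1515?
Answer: 709668824/389123 ≈ 1823.8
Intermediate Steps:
J(664)/((-5836845/(-7026424))) = 1515/((-5836845/(-7026424))) = 1515/((-5836845*(-1/7026424))) = 1515/(5836845/7026424) = 1515*(7026424/5836845) = 709668824/389123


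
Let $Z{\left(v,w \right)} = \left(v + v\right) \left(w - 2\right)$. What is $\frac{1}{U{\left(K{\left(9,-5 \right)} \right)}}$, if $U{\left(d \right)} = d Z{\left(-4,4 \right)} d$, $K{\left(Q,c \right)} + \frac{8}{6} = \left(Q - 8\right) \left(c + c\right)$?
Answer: $- \frac{9}{18496} \approx -0.00048659$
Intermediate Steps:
$Z{\left(v,w \right)} = 2 v \left(-2 + w\right)$
$K{\left(Q,c \right)} = - \frac{4}{3} + 2 c \left(-8 + Q\right)$ ($K{\left(Q,c \right)} = - \frac{4}{3} + \left(Q - 8\right) \left(c + c\right) = - \frac{4}{3} + \left(Q - 8\right) 2 c = - \frac{4}{3} + \left(-8 + Q\right) 2 c = - \frac{4}{3} + 2 c \left(-8 + Q\right)$)
$U{\left(d \right)} = - 16 d^{2}$ ($U{\left(d \right)} = d 2 \left(-4\right) \left(-2 + 4\right) d = d 2 \left(-4\right) 2 d = d \left(-16\right) d = - 16 d d = - 16 d^{2}$)
$\frac{1}{U{\left(K{\left(9,-5 \right)} \right)}} = \frac{1}{\left(-16\right) \left(- \frac{4}{3} - -80 + 2 \cdot 9 \left(-5\right)\right)^{2}} = \frac{1}{\left(-16\right) \left(- \frac{4}{3} + 80 - 90\right)^{2}} = \frac{1}{\left(-16\right) \left(- \frac{34}{3}\right)^{2}} = \frac{1}{\left(-16\right) \frac{1156}{9}} = \frac{1}{- \frac{18496}{9}} = - \frac{9}{18496}$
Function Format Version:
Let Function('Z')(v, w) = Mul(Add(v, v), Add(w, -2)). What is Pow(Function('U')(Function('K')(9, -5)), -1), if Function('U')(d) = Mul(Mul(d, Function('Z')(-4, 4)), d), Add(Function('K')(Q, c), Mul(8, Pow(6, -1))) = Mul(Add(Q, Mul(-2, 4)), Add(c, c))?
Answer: Rational(-9, 18496) ≈ -0.00048659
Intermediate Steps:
Function('Z')(v, w) = Mul(2, v, Add(-2, w)) (Function('Z')(v, w) = Mul(Mul(2, v), Add(-2, w)) = Mul(2, v, Add(-2, w)))
Function('K')(Q, c) = Add(Rational(-4, 3), Mul(2, c, Add(-8, Q))) (Function('K')(Q, c) = Add(Rational(-4, 3), Mul(Add(Q, Mul(-2, 4)), Add(c, c))) = Add(Rational(-4, 3), Mul(Add(Q, -8), Mul(2, c))) = Add(Rational(-4, 3), Mul(Add(-8, Q), Mul(2, c))) = Add(Rational(-4, 3), Mul(2, c, Add(-8, Q))))
Function('U')(d) = Mul(-16, Pow(d, 2)) (Function('U')(d) = Mul(Mul(d, Mul(2, -4, Add(-2, 4))), d) = Mul(Mul(d, Mul(2, -4, 2)), d) = Mul(Mul(d, -16), d) = Mul(Mul(-16, d), d) = Mul(-16, Pow(d, 2)))
Pow(Function('U')(Function('K')(9, -5)), -1) = Pow(Mul(-16, Pow(Add(Rational(-4, 3), Mul(-16, -5), Mul(2, 9, -5)), 2)), -1) = Pow(Mul(-16, Pow(Add(Rational(-4, 3), 80, -90), 2)), -1) = Pow(Mul(-16, Pow(Rational(-34, 3), 2)), -1) = Pow(Mul(-16, Rational(1156, 9)), -1) = Pow(Rational(-18496, 9), -1) = Rational(-9, 18496)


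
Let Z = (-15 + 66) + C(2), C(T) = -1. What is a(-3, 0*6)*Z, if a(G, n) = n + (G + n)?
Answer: -150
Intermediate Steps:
Z = 50 (Z = (-15 + 66) - 1 = 51 - 1 = 50)
a(G, n) = G + 2*n
a(-3, 0*6)*Z = (-3 + 2*(0*6))*50 = (-3 + 2*0)*50 = (-3 + 0)*50 = -3*50 = -150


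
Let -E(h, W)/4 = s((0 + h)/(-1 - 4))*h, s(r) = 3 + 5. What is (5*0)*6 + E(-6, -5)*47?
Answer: 9024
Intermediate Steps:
s(r) = 8
E(h, W) = -32*h
(5*0)*6 + E(-6, -5)*47 = (5*0)*6 - 32*(-6)*47 = 0*6 + 192*47 = 0 + 9024 = 9024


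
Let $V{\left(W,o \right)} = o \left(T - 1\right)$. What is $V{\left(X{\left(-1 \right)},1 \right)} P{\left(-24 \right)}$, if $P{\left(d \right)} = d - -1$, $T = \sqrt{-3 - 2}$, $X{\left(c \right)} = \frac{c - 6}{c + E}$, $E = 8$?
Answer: $23 - 23 i \sqrt{5} \approx 23.0 - 51.43 i$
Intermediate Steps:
$X{\left(c \right)} = \frac{-6 + c}{8 + c}$ ($X{\left(c \right)} = \frac{c - 6}{c + 8} = \frac{-6 + c}{8 + c}$)
$T = i \sqrt{5}$ ($T = \sqrt{-5} = i \sqrt{5} \approx 2.2361 i$)
$V{\left(W,o \right)} = o \left(-1 + i \sqrt{5}\right)$ ($V{\left(W,o \right)} = o \left(i \sqrt{5} - 1\right) = o \left(-1 + i \sqrt{5}\right)$)
$P{\left(d \right)} = 1 + d$ ($P{\left(d \right)} = d + 1 = 1 + d$)
$V{\left(X{\left(-1 \right)},1 \right)} P{\left(-24 \right)} = 1 \left(-1 + i \sqrt{5}\right) \left(1 - 24\right) = \left(-1 + i \sqrt{5}\right) \left(-23\right) = 23 - 23 i \sqrt{5}$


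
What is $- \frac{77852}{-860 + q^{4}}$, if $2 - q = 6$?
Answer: $\frac{19463}{151} \approx 128.89$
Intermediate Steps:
$q = -4$ ($q = 2 - 6 = -4$)
$- \frac{77852}{-860 + q^{4}} = - \frac{77852}{-860 + \left(-4\right)^{4}} = - \frac{77852}{-860 + 256} = - \frac{77852}{-604} = \left(-77852\right) \left(- \frac{1}{604}\right) = \frac{19463}{151}$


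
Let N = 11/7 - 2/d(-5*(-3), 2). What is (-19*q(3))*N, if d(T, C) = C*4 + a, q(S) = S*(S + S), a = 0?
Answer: -6327/14 ≈ -451.93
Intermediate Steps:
q(S) = 2*S² (q(S) = S*(2*S) = 2*S²)
d(T, C) = 4*C (d(T, C) = C*4 + 0 = 4*C + 0 = 4*C)
N = 37/28 (N = 11/7 - 2/(4*2) = 11*(⅐) - 2/8 = 11/7 - 2*⅛ = 11/7 - ¼ = 37/28 ≈ 1.3214)
(-19*q(3))*N = -38*3²*(37/28) = -38*9*(37/28) = -19*18*(37/28) = -342*37/28 = -6327/14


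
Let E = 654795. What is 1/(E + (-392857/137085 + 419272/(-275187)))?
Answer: 4191556655/2744591941572794 ≈ 1.5272e-6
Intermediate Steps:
1/(E + (-392857/137085 + 419272/(-275187))) = 1/(654795 + (-392857/137085 + 419272/(-275187))) = 1/(654795 + (-392857*1/137085 + 419272*(-1/275187))) = 1/(654795 + (-392857/137085 - 419272/275187)) = 1/(654795 - 18398337931/4191556655) = 1/(2744591941572794/4191556655) = 4191556655/2744591941572794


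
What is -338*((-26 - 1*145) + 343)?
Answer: -58136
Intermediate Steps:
-338*((-26 - 1*145) + 343) = -338*((-26 - 145) + 343) = -338*(-171 + 343) = -338*172 = -58136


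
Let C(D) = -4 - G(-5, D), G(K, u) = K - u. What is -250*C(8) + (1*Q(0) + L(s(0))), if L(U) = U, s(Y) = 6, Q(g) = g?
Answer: -2244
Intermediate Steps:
C(D) = 1 + D (C(D) = -4 - (-5 - D) = -4 + (5 + D) = 1 + D)
-250*C(8) + (1*Q(0) + L(s(0))) = -250*(1 + 8) + (1*0 + 6) = -250*9 + (0 + 6) = -2250 + 6 = -2244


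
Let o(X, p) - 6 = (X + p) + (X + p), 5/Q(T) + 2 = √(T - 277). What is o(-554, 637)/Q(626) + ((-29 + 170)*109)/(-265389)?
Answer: -30456887/442315 + 172*√349/5 ≈ 573.79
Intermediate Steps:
Q(T) = 5/(-2 + √(-277 + T)) (Q(T) = 5/(-2 + √(T - 277)) = 5/(-2 + √(-277 + T)))
o(X, p) = 6 + 2*X + 2*p (o(X, p) = 6 + ((X + p) + (X + p)) = 6 + (2*X + 2*p) = 6 + 2*X + 2*p)
o(-554, 637)/Q(626) + ((-29 + 170)*109)/(-265389) = (6 + 2*(-554) + 2*637)/((5/(-2 + √(-277 + 626)))) + ((-29 + 170)*109)/(-265389) = (6 - 1108 + 1274)/((5/(-2 + √349))) + (141*109)*(-1/265389) = 172*(-⅖ + √349/5) + 15369*(-1/265389) = (-344/5 + 172*√349/5) - 5123/88463 = -30456887/442315 + 172*√349/5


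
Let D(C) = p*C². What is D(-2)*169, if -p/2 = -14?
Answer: 18928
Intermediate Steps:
p = 28 (p = -2*(-14) = 28)
D(C) = 28*C²
D(-2)*169 = (28*(-2)²)*169 = (28*4)*169 = 112*169 = 18928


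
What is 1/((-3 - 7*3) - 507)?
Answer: -1/531 ≈ -0.0018832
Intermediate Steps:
1/((-3 - 7*3) - 507) = 1/((-3 - 21) - 507) = 1/(-24 - 507) = 1/(-531) = -1/531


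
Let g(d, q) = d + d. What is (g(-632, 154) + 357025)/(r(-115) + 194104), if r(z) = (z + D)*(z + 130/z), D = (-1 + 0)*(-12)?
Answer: 2727501/1579835 ≈ 1.7264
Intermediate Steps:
D = 12 (D = -1*(-12) = 12)
g(d, q) = 2*d
r(z) = (12 + z)*(z + 130/z) (r(z) = (z + 12)*(z + 130/z) = (12 + z)*(z + 130/z))
(g(-632, 154) + 357025)/(r(-115) + 194104) = (2*(-632) + 357025)/((130 + (-115)**2 + 12*(-115) + 1560/(-115)) + 194104) = (-1264 + 357025)/((130 + 13225 - 1380 + 1560*(-1/115)) + 194104) = 355761/((130 + 13225 - 1380 - 312/23) + 194104) = 355761/(275113/23 + 194104) = 355761/(4739505/23) = 355761*(23/4739505) = 2727501/1579835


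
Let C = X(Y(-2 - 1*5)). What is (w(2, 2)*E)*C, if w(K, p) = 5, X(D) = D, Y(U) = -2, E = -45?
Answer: 450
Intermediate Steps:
C = -2
(w(2, 2)*E)*C = (5*(-45))*(-2) = -225*(-2) = 450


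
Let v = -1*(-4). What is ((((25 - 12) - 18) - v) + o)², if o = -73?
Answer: 6724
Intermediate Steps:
v = 4
((((25 - 12) - 18) - v) + o)² = ((((25 - 12) - 18) - 1*4) - 73)² = (((13 - 18) - 4) - 73)² = ((-5 - 4) - 73)² = (-9 - 73)² = (-82)² = 6724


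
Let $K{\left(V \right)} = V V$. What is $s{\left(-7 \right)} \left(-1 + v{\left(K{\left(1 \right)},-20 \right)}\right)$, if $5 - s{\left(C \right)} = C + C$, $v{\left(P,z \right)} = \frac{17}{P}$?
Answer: $304$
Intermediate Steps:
$K{\left(V \right)} = V^{2}$
$s{\left(C \right)} = 5 - 2 C$ ($s{\left(C \right)} = 5 - \left(C + C\right) = 5 - 2 C$)
$s{\left(-7 \right)} \left(-1 + v{\left(K{\left(1 \right)},-20 \right)}\right) = \left(5 - -14\right) \left(-1 + \frac{17}{1^{2}}\right) = \left(5 + 14\right) \left(-1 + \frac{17}{1}\right) = 19 \left(-1 + 17 \cdot 1\right) = 19 \left(-1 + 17\right) = 19 \cdot 16 = 304$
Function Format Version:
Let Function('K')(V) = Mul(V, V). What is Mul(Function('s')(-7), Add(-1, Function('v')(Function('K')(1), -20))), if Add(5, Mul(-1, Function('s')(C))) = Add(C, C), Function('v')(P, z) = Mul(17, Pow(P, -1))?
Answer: 304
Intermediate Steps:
Function('K')(V) = Pow(V, 2)
Function('s')(C) = Add(5, Mul(-2, C)) (Function('s')(C) = Add(5, Mul(-1, Add(C, C))) = Add(5, Mul(-1, Mul(2, C))) = Add(5, Mul(-2, C)))
Mul(Function('s')(-7), Add(-1, Function('v')(Function('K')(1), -20))) = Mul(Add(5, Mul(-2, -7)), Add(-1, Mul(17, Pow(Pow(1, 2), -1)))) = Mul(Add(5, 14), Add(-1, Mul(17, Pow(1, -1)))) = Mul(19, Add(-1, Mul(17, 1))) = Mul(19, Add(-1, 17)) = Mul(19, 16) = 304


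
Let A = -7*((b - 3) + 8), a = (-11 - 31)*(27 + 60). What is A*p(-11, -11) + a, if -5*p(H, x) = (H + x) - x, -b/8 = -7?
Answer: -22967/5 ≈ -4593.4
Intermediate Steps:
b = 56 (b = -8*(-7) = 56)
a = -3654 (a = -42*87 = -3654)
p(H, x) = -H/5 (p(H, x) = -((H + x) - x)/5 = -H/5)
A = -427 (A = -7*((56 - 3) + 8) = -7*(53 + 8) = -7*61 = -427)
A*p(-11, -11) + a = -(-427)*(-11)/5 - 3654 = -427*11/5 - 3654 = -4697/5 - 3654 = -22967/5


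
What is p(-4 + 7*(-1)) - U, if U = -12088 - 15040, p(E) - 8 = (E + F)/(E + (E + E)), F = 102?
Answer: 895397/33 ≈ 27133.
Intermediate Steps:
p(E) = 8 + (102 + E)/(3*E) (p(E) = 8 + (E + 102)/(E + (E + E)) = 8 + (102 + E)/(E + 2*E) = 8 + (102 + E)/((3*E)) = 8 + (102 + E)*(1/(3*E)) = 8 + (102 + E)/(3*E))
U = -27128
p(-4 + 7*(-1)) - U = (25/3 + 34/(-4 + 7*(-1))) - 1*(-27128) = (25/3 + 34/(-4 - 7)) + 27128 = (25/3 + 34/(-11)) + 27128 = (25/3 + 34*(-1/11)) + 27128 = (25/3 - 34/11) + 27128 = 173/33 + 27128 = 895397/33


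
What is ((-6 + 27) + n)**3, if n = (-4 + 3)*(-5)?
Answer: 17576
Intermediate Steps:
n = 5 (n = -1*(-5) = 5)
((-6 + 27) + n)**3 = ((-6 + 27) + 5)**3 = (21 + 5)**3 = 26**3 = 17576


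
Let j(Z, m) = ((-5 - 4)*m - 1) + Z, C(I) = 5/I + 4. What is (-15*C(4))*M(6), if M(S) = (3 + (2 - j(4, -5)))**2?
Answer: -582435/4 ≈ -1.4561e+5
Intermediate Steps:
C(I) = 4 + 5/I
j(Z, m) = -1 + Z - 9*m (j(Z, m) = (-9*m - 1) + Z = (-1 - 9*m) + Z = -1 + Z - 9*m)
M(S) = 1849 (M(S) = (3 + (2 - (-1 + 4 - 9*(-5))))**2 = (3 + (2 - (-1 + 4 + 45)))**2 = (3 + (2 - 1*48))**2 = (3 + (2 - 48))**2 = (3 - 46)**2 = (-43)**2 = 1849)
(-15*C(4))*M(6) = -15*(4 + 5/4)*1849 = -15*21/4*1849 = -315/4*1849 = -582435/4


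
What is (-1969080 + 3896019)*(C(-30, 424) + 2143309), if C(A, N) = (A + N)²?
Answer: 4429156003755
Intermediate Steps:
(-1969080 + 3896019)*(C(-30, 424) + 2143309) = (-1969080 + 3896019)*((-30 + 424)² + 2143309) = 1926939*(394² + 2143309) = 1926939*(155236 + 2143309) = 1926939*2298545 = 4429156003755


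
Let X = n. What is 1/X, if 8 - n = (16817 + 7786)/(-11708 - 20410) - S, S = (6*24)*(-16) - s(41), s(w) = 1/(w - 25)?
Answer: -85648/196587553 ≈ -0.00043567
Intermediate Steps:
s(w) = 1/(-25 + w)
S = -36865/16 (S = (6*24)*(-16) - 1/(-25 + 41) = 144*(-16) - 1/16 = -2304 - 1*1/16 = -2304 - 1/16 = -36865/16 ≈ -2304.1)
n = -196587553/85648 (n = 8 - ((16817 + 7786)/(-11708 - 20410) - 1*(-36865/16)) = 8 - (24603/(-32118) + 36865/16) = 8 - (24603*(-1/32118) + 36865/16) = 8 - (-8201/10706 + 36865/16) = 8 - 1*197272737/85648 = 8 - 197272737/85648 = -196587553/85648 ≈ -2295.3)
X = -196587553/85648 ≈ -2295.3
1/X = 1/(-196587553/85648) = -85648/196587553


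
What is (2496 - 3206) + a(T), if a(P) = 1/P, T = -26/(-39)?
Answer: -1417/2 ≈ -708.50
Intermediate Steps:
T = ⅔ (T = -26*(-1/39) = ⅔ ≈ 0.66667)
(2496 - 3206) + a(T) = (2496 - 3206) + 1/(⅔) = -710 + 3/2 = -1417/2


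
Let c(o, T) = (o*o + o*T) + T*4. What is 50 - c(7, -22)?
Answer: 243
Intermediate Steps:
c(o, T) = o**2 + 4*T + T*o (c(o, T) = (o**2 + T*o) + 4*T = o**2 + 4*T + T*o)
50 - c(7, -22) = 50 - (7**2 + 4*(-22) - 22*7) = 50 - (49 - 88 - 154) = 50 - 1*(-193) = 50 + 193 = 243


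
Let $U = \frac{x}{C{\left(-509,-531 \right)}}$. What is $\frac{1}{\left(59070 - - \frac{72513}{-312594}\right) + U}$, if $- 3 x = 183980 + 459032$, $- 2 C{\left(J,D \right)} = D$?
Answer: $\frac{165987414}{9670836911825} \approx 1.7164 \cdot 10^{-5}$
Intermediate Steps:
$C{\left(J,D \right)} = - \frac{D}{2}$
$x = - \frac{643012}{3}$ ($x = - \frac{183980 + 459032}{3} = \left(- \frac{1}{3}\right) 643012 = - \frac{643012}{3} \approx -2.1434 \cdot 10^{5}$)
$U = - \frac{1286024}{1593}$ ($U = - \frac{643012}{3 \left(\left(- \frac{1}{2}\right) \left(-531\right)\right)} = - \frac{643012}{3 \cdot \frac{531}{2}} = \left(- \frac{643012}{3}\right) \frac{2}{531} = - \frac{1286024}{1593} \approx -807.3$)
$\frac{1}{\left(59070 - - \frac{72513}{-312594}\right) + U} = \frac{1}{\left(59070 - - \frac{72513}{-312594}\right) - \frac{1286024}{1593}} = \frac{1}{\left(59070 - \left(-72513\right) \left(- \frac{1}{312594}\right)\right) - \frac{1286024}{1593}} = \frac{1}{\left(59070 - \frac{24171}{104198}\right) - \frac{1286024}{1593}} = \frac{1}{\frac{6154951689}{104198} - \frac{1286024}{1593}} = \frac{1}{\frac{9670836911825}{165987414}} = \frac{165987414}{9670836911825}$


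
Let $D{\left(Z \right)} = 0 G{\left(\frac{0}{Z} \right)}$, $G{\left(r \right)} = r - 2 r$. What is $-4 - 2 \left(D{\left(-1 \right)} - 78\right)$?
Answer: $152$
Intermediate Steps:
$G{\left(r \right)} = - r$
$D{\left(Z \right)} = 0$ ($D{\left(Z \right)} = 0 \left(- \frac{0}{Z}\right) = 0 \left(\left(-1\right) 0\right) = 0 \cdot 0 = 0$)
$-4 - 2 \left(D{\left(-1 \right)} - 78\right) = -4 - 2 \left(0 - 78\right) = -4 - -156 = -4 + 156 = 152$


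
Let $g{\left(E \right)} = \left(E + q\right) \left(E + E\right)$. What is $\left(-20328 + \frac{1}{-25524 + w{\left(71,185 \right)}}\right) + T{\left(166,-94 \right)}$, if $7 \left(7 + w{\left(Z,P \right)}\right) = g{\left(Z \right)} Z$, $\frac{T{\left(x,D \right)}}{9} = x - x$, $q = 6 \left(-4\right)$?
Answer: $- \frac{5999544929}{295137} \approx -20328.0$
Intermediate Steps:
$q = -24$
$g{\left(E \right)} = 2 E \left(-24 + E\right)$ ($g{\left(E \right)} = \left(E - 24\right) \left(E + E\right) = \left(-24 + E\right) 2 E = 2 E \left(-24 + E\right)$)
$T{\left(x,D \right)} = 0$ ($T{\left(x,D \right)} = 9 \left(x - x\right) = 9 \cdot 0 = 0$)
$w{\left(Z,P \right)} = -7 + \frac{2 Z^{2} \left(-24 + Z\right)}{7}$ ($w{\left(Z,P \right)} = -7 + \frac{2 Z \left(-24 + Z\right) Z}{7} = -7 + \frac{2 Z^{2} \left(-24 + Z\right)}{7}$)
$\left(-20328 + \frac{1}{-25524 + w{\left(71,185 \right)}}\right) + T{\left(166,-94 \right)} = \left(-20328 + \frac{1}{-25524 - \left(7 - \frac{2 \cdot 71^{2} \left(-24 + 71\right)}{7}\right)}\right) + 0 = \left(-20328 + \frac{1}{-25524 - \left(7 - \frac{473854}{7}\right)}\right) + 0 = \left(-20328 + \frac{1}{-25524 + \left(-7 + \frac{473854}{7}\right)}\right) + 0 = \left(-20328 + \frac{1}{-25524 + \frac{473805}{7}}\right) + 0 = \left(-20328 + \frac{1}{\frac{295137}{7}}\right) + 0 = \left(-20328 + \frac{7}{295137}\right) + 0 = - \frac{5999544929}{295137} + 0 = - \frac{5999544929}{295137}$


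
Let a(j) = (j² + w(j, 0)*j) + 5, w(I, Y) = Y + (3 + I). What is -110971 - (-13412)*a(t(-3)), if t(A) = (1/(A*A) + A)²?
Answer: 14172986569/6561 ≈ 2.1602e+6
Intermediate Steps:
w(I, Y) = 3 + I + Y
t(A) = (A + A⁻²)² (t(A) = (1/(A²) + A)² = (A⁻² + A)² = (A + A⁻²)²)
a(j) = 5 + j² + j*(3 + j) (a(j) = (j² + (3 + j + 0)*j) + 5 = (j² + (3 + j)*j) + 5 = (j² + j*(3 + j)) + 5 = 5 + j² + j*(3 + j))
-110971 - (-13412)*a(t(-3)) = -110971 - (-13412)*(5 + ((1 + (-3)³)²/(-3)⁴)² + ((1 + (-3)³)²/(-3)⁴)*(3 + (1 + (-3)³)²/(-3)⁴)) = -110971 - (-13412)*(5 + ((1 - 27)²/81)² + ((1 - 27)²/81)*(3 + (1 - 27)²/81)) = -110971 - (-13412)*(5 + ((1/81)*(-26)²)² + ((1/81)*(-26)²)*(3 + (1/81)*(-26)²)) = -110971 - (-13412)*(5 + ((1/81)*676)² + ((1/81)*676)*(3 + (1/81)*676)) = -110971 - (-13412)*(5 + (676/81)² + 676*(3 + 676/81)/81) = -110971 - (-13412)*(5 + 456976/6561 + (676/81)*(919/81)) = -110971 - (-13412)*(5 + 456976/6561 + 621244/6561) = -110971 - (-13412)*1111025/6561 = -110971 - 1*(-14901067300/6561) = -110971 + 14901067300/6561 = 14172986569/6561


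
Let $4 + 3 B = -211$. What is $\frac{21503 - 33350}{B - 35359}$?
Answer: $\frac{35541}{106292} \approx 0.33437$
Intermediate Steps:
$B = - \frac{215}{3}$ ($B = - \frac{4}{3} + \frac{1}{3} \left(-211\right) = - \frac{4}{3} - \frac{211}{3} = - \frac{215}{3} \approx -71.667$)
$\frac{21503 - 33350}{B - 35359} = \frac{21503 - 33350}{- \frac{215}{3} - 35359} = - \frac{11847}{- \frac{106292}{3}} = \left(-11847\right) \left(- \frac{3}{106292}\right) = \frac{35541}{106292}$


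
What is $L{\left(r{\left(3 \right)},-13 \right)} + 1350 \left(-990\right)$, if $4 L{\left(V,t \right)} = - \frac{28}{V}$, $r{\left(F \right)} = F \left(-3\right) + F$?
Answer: $- \frac{8018993}{6} \approx -1.3365 \cdot 10^{6}$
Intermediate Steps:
$r{\left(F \right)} = - 2 F$ ($r{\left(F \right)} = - 3 F + F = - 2 F$)
$L{\left(V,t \right)} = - \frac{7}{V}$ ($L{\left(V,t \right)} = \frac{\left(-28\right) \frac{1}{V}}{4} = - \frac{7}{V}$)
$L{\left(r{\left(3 \right)},-13 \right)} + 1350 \left(-990\right) = - \frac{7}{\left(-2\right) 3} + 1350 \left(-990\right) = - \frac{7}{-6} - 1336500 = \left(-7\right) \left(- \frac{1}{6}\right) - 1336500 = \frac{7}{6} - 1336500 = - \frac{8018993}{6}$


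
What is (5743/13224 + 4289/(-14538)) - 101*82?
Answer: -265365327731/32041752 ≈ -8281.9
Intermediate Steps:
(5743/13224 + 4289/(-14538)) - 101*82 = (5743*(1/13224) + 4289*(-1/14538)) - 8282 = (5743/13224 - 4289/14538) - 8282 = 4462333/32041752 - 8282 = -265365327731/32041752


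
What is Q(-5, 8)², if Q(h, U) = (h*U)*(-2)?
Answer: 6400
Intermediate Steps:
Q(h, U) = -2*U*h (Q(h, U) = (U*h)*(-2) = -2*U*h)
Q(-5, 8)² = (-2*8*(-5))² = 80² = 6400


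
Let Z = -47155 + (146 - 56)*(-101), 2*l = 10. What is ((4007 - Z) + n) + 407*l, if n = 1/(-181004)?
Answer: 11274196147/181004 ≈ 62287.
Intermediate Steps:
n = -1/181004 ≈ -5.5247e-6
l = 5 (l = (1/2)*10 = 5)
Z = -56245 (Z = -47155 + 90*(-101) = -47155 - 9090 = -56245)
((4007 - Z) + n) + 407*l = ((4007 - 1*(-56245)) - 1/181004) + 407*5 = ((4007 + 56245) - 1/181004) + 2035 = (60252 - 1/181004) + 2035 = 10905853007/181004 + 2035 = 11274196147/181004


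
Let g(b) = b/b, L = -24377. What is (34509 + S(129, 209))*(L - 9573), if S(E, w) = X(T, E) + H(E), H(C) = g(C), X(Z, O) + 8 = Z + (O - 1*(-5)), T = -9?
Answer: -1175586650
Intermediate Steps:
g(b) = 1
X(Z, O) = -3 + O + Z (X(Z, O) = -8 + (Z + (O - 1*(-5))) = -8 + (Z + (O + 5)) = -8 + (Z + (5 + O)) = -8 + (5 + O + Z) = -3 + O + Z)
H(C) = 1
S(E, w) = -11 + E (S(E, w) = (-3 + E - 9) + 1 = (-12 + E) + 1 = -11 + E)
(34509 + S(129, 209))*(L - 9573) = (34509 + (-11 + 129))*(-24377 - 9573) = (34509 + 118)*(-33950) = 34627*(-33950) = -1175586650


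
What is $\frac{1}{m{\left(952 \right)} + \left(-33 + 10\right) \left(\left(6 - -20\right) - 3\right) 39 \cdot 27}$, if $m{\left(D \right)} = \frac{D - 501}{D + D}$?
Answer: $- \frac{1904}{1060597997} \approx -1.7952 \cdot 10^{-6}$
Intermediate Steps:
$m{\left(D \right)} = \frac{-501 + D}{2 D}$
$\frac{1}{m{\left(952 \right)} + \left(-33 + 10\right) \left(\left(6 - -20\right) - 3\right) 39 \cdot 27} = \frac{1}{\frac{-501 + 952}{2 \cdot 952} + \left(-33 + 10\right) \left(\left(6 - -20\right) - 3\right) 39 \cdot 27} = \frac{1}{\frac{1}{2} \cdot \frac{1}{952} \cdot 451 + - 23 \left(\left(6 + 20\right) - 3\right) 39 \cdot 27} = \frac{1}{\frac{451}{1904} + - 23 \left(26 - 3\right) 39 \cdot 27} = \frac{1}{\frac{451}{1904} + \left(-23\right) 23 \cdot 39 \cdot 27} = \frac{1}{\frac{451}{1904} + \left(-529\right) 39 \cdot 27} = \frac{1}{\frac{451}{1904} - 557037} = \frac{1}{- \frac{1060597997}{1904}} = - \frac{1904}{1060597997}$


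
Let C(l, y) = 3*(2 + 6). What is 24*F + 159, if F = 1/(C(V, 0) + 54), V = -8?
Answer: 2071/13 ≈ 159.31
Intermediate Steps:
C(l, y) = 24 (C(l, y) = 3*8 = 24)
F = 1/78 (F = 1/(24 + 54) = 1/78 ≈ 0.012821)
24*F + 159 = 24*(1/78) + 159 = 4/13 + 159 = 2071/13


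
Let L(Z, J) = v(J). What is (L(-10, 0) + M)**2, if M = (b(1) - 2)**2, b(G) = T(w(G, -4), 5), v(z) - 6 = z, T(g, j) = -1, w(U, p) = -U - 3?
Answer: 225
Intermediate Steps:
w(U, p) = -3 - U
v(z) = 6 + z
b(G) = -1
M = 9 (M = (-1 - 2)**2 = (-3)**2 = 9)
L(Z, J) = 6 + J
(L(-10, 0) + M)**2 = ((6 + 0) + 9)**2 = (6 + 9)**2 = 15**2 = 225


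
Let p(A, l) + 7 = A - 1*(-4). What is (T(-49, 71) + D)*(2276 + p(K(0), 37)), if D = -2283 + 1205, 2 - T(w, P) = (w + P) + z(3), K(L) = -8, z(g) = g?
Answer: -2493765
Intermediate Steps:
T(w, P) = -1 - P - w (T(w, P) = 2 - ((w + P) + 3) = 2 - ((P + w) + 3) = 2 - (3 + P + w) = 2 + (-3 - P - w) = -1 - P - w)
D = -1078
p(A, l) = -3 + A (p(A, l) = -7 + (A - 1*(-4)) = -7 + (A + 4) = -7 + (4 + A) = -3 + A)
(T(-49, 71) + D)*(2276 + p(K(0), 37)) = ((-1 - 1*71 - 1*(-49)) - 1078)*(2276 + (-3 - 8)) = ((-1 - 71 + 49) - 1078)*(2276 - 11) = (-23 - 1078)*2265 = -1101*2265 = -2493765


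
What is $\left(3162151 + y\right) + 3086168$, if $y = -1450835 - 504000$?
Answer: $4293484$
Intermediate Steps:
$y = -1954835$
$\left(3162151 + y\right) + 3086168 = \left(3162151 - 1954835\right) + 3086168 = 1207316 + 3086168 = 4293484$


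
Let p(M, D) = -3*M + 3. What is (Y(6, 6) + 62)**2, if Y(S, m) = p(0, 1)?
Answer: 4225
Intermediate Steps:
p(M, D) = 3 - 3*M
Y(S, m) = 3 (Y(S, m) = 3 - 3*0 = 3 + 0 = 3)
(Y(6, 6) + 62)**2 = (3 + 62)**2 = 65**2 = 4225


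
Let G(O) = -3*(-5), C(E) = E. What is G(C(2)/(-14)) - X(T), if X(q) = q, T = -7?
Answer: 22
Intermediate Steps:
G(O) = 15
G(C(2)/(-14)) - X(T) = 15 - 1*(-7) = 15 + 7 = 22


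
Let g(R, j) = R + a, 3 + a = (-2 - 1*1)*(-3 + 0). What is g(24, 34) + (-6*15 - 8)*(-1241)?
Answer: 121648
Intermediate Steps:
a = 6 (a = -3 + (-2 - 1*1)*(-3 + 0) = -3 + (-2 - 1)*(-3) = -3 - 3*(-3) = -3 + 9 = 6)
g(R, j) = 6 + R (g(R, j) = R + 6 = 6 + R)
g(24, 34) + (-6*15 - 8)*(-1241) = (6 + 24) + (-6*15 - 8)*(-1241) = 30 + (-90 - 8)*(-1241) = 30 - 98*(-1241) = 30 + 121618 = 121648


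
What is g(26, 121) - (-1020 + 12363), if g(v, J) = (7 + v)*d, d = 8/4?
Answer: -11277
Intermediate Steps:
d = 2 (d = 8*(¼) = 2)
g(v, J) = 14 + 2*v (g(v, J) = (7 + v)*2 = 14 + 2*v)
g(26, 121) - (-1020 + 12363) = (14 + 2*26) - (-1020 + 12363) = (14 + 52) - 1*11343 = 66 - 11343 = -11277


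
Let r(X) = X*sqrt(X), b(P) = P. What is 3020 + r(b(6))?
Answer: 3020 + 6*sqrt(6) ≈ 3034.7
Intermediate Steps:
r(X) = X**(3/2)
3020 + r(b(6)) = 3020 + 6**(3/2) = 3020 + 6*sqrt(6)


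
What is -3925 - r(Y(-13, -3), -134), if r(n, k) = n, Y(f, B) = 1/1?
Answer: -3926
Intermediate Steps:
Y(f, B) = 1
-3925 - r(Y(-13, -3), -134) = -3925 - 1*1 = -3925 - 1 = -3926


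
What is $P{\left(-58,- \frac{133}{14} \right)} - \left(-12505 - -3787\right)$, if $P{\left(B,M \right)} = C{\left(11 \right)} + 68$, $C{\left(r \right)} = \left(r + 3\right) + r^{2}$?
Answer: $8921$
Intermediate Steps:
$C{\left(r \right)} = 3 + r + r^{2}$ ($C{\left(r \right)} = \left(3 + r\right) + r^{2} = 3 + r + r^{2}$)
$P{\left(B,M \right)} = 203$ ($P{\left(B,M \right)} = \left(3 + 11 + 11^{2}\right) + 68 = \left(3 + 11 + 121\right) + 68 = 135 + 68 = 203$)
$P{\left(-58,- \frac{133}{14} \right)} - \left(-12505 - -3787\right) = 203 - \left(-12505 - -3787\right) = 203 - \left(-12505 + 3787\right) = 203 - -8718 = 203 + 8718 = 8921$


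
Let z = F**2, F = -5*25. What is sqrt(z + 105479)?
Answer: 348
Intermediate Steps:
F = -125
z = 15625 (z = (-125)**2 = 15625)
sqrt(z + 105479) = sqrt(15625 + 105479) = sqrt(121104) = 348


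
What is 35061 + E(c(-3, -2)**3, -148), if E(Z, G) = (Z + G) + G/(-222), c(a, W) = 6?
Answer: 105389/3 ≈ 35130.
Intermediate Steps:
E(Z, G) = Z + 221*G/222 (E(Z, G) = (G + Z) + G*(-1/222) = (G + Z) - G/222 = Z + 221*G/222)
35061 + E(c(-3, -2)**3, -148) = 35061 + (6**3 + (221/222)*(-148)) = 35061 + (216 - 442/3) = 35061 + 206/3 = 105389/3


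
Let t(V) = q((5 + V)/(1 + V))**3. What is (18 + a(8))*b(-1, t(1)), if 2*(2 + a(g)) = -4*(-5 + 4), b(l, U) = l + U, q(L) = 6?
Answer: 3870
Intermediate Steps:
t(V) = 216 (t(V) = 6**3 = 216)
b(l, U) = U + l
a(g) = 0 (a(g) = -2 + (-4*(-5 + 4))/2 = -2 + (-4*(-1))/2 = -2 + (1/2)*4 = -2 + 2 = 0)
(18 + a(8))*b(-1, t(1)) = (18 + 0)*(216 - 1) = 18*215 = 3870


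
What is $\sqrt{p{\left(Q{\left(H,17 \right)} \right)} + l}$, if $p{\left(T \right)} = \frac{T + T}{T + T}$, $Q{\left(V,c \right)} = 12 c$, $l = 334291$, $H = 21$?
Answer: $2 \sqrt{83573} \approx 578.18$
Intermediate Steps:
$p{\left(T \right)} = 1$ ($p{\left(T \right)} = \frac{2 T}{2 T} = 2 T \frac{1}{2 T} = 1$)
$\sqrt{p{\left(Q{\left(H,17 \right)} \right)} + l} = \sqrt{1 + 334291} = \sqrt{334292} = 2 \sqrt{83573}$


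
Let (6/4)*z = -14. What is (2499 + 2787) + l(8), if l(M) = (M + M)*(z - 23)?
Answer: 14306/3 ≈ 4768.7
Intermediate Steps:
z = -28/3 (z = (2/3)*(-14) = -28/3 ≈ -9.3333)
l(M) = -194*M/3 (l(M) = (M + M)*(-28/3 - 23) = (2*M)*(-97/3) = -194*M/3)
(2499 + 2787) + l(8) = (2499 + 2787) - 194/3*8 = 5286 - 1552/3 = 14306/3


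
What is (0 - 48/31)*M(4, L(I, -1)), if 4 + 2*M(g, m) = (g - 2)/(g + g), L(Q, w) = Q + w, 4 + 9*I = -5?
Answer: 90/31 ≈ 2.9032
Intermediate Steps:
I = -1 (I = -4/9 + (1/9)*(-5) = -4/9 - 5/9 = -1)
M(g, m) = -2 + (-2 + g)/(4*g) (M(g, m) = -2 + ((g - 2)/(g + g))/2 = -2 + ((-2 + g)/((2*g)))/2 = -2 + ((-2 + g)*(1/(2*g)))/2 = -2 + ((-2 + g)/(2*g))/2 = -2 + (-2 + g)/(4*g))
(0 - 48/31)*M(4, L(I, -1)) = (0 - 48/31)*((1/4)*(-2 - 7*4)/4) = (0 - 48*1/31)*((1/4)*(1/4)*(-2 - 28)) = (0 - 48/31)*((1/4)*(1/4)*(-30)) = -48/31*(-15/8) = 90/31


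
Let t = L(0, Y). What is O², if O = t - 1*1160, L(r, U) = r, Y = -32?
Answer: 1345600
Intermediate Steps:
t = 0
O = -1160 (O = 0 - 1*1160 = 0 - 1160 = -1160)
O² = (-1160)² = 1345600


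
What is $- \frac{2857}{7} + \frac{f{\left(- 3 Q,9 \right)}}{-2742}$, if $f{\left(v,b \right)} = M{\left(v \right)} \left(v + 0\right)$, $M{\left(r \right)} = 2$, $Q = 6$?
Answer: $- \frac{1305607}{3199} \approx -408.13$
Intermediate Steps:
$f{\left(v,b \right)} = 2 v$ ($f{\left(v,b \right)} = 2 \left(v + 0\right) = 2 v$)
$- \frac{2857}{7} + \frac{f{\left(- 3 Q,9 \right)}}{-2742} = - \frac{2857}{7} + \frac{2 \left(\left(-3\right) 6\right)}{-2742} = \left(-2857\right) \frac{1}{7} + 2 \left(-18\right) \left(- \frac{1}{2742}\right) = - \frac{2857}{7} - - \frac{6}{457} = - \frac{2857}{7} + \frac{6}{457} = - \frac{1305607}{3199}$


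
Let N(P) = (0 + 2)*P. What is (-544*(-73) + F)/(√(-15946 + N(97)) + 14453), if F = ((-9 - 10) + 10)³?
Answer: 563421299/208904961 - 77966*I*√3938/208904961 ≈ 2.697 - 0.02342*I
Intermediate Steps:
N(P) = 2*P
F = -729 (F = (-19 + 10)³ = (-9)³ = -729)
(-544*(-73) + F)/(√(-15946 + N(97)) + 14453) = (-544*(-73) - 729)/(√(-15946 + 2*97) + 14453) = (39712 - 729)/(√(-15946 + 194) + 14453) = 38983/(√(-15752) + 14453) = 38983/(2*I*√3938 + 14453) = 38983/(14453 + 2*I*√3938)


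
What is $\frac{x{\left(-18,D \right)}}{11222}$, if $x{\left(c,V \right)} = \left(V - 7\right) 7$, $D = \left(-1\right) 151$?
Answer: $- \frac{553}{5611} \approx -0.098556$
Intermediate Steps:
$D = -151$
$x{\left(c,V \right)} = -49 + 7 V$ ($x{\left(c,V \right)} = \left(-7 + V\right) 7 = -49 + 7 V$)
$\frac{x{\left(-18,D \right)}}{11222} = \frac{-49 + 7 \left(-151\right)}{11222} = \left(-49 - 1057\right) \frac{1}{11222} = \left(-1106\right) \frac{1}{11222} = - \frac{553}{5611}$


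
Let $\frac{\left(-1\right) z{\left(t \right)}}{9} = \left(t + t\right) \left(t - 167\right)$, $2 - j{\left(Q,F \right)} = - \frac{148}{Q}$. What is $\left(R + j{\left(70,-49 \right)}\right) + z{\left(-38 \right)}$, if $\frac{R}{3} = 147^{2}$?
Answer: $- \frac{2638611}{35} \approx -75389.0$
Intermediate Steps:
$R = 64827$ ($R = 3 \cdot 147^{2} = 3 \cdot 21609 = 64827$)
$j{\left(Q,F \right)} = 2 + \frac{148}{Q}$ ($j{\left(Q,F \right)} = 2 - - \frac{148}{Q} = 2 + \frac{148}{Q}$)
$z{\left(t \right)} = - 18 t \left(-167 + t\right)$ ($z{\left(t \right)} = - 9 \left(t + t\right) \left(t - 167\right) = - 9 \cdot 2 t \left(-167 + t\right) = - 18 t \left(-167 + t\right)$)
$\left(R + j{\left(70,-49 \right)}\right) + z{\left(-38 \right)} = \left(64827 + \left(2 + \frac{148}{70}\right)\right) + 18 \left(-38\right) \left(167 - -38\right) = \left(64827 + \left(2 + 148 \cdot \frac{1}{70}\right)\right) + 18 \left(-38\right) \left(167 + 38\right) = \left(64827 + \left(2 + \frac{74}{35}\right)\right) + 18 \left(-38\right) 205 = \left(64827 + \frac{144}{35}\right) - 140220 = \frac{2269089}{35} - 140220 = - \frac{2638611}{35}$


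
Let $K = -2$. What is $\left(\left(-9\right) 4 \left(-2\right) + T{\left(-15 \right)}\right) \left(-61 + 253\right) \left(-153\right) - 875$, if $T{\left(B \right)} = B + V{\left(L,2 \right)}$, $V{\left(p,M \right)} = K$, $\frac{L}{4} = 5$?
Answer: $-1616555$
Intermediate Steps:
$L = 20$ ($L = 4 \cdot 5 = 20$)
$V{\left(p,M \right)} = -2$
$T{\left(B \right)} = -2 + B$ ($T{\left(B \right)} = B - 2 = -2 + B$)
$\left(\left(-9\right) 4 \left(-2\right) + T{\left(-15 \right)}\right) \left(-61 + 253\right) \left(-153\right) - 875 = \left(\left(-9\right) 4 \left(-2\right) - 17\right) \left(-61 + 253\right) \left(-153\right) - 875 = \left(\left(-36\right) \left(-2\right) - 17\right) 192 \left(-153\right) - 875 = \left(72 - 17\right) 192 \left(-153\right) - 875 = 55 \cdot 192 \left(-153\right) - 875 = 10560 \left(-153\right) - 875 = -1615680 - 875 = -1616555$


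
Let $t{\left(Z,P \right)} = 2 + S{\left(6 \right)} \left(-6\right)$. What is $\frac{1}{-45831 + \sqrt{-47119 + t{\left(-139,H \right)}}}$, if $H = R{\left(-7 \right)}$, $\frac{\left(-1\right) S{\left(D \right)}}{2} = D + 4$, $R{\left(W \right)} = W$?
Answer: $- \frac{45831}{2100527558} - \frac{i \sqrt{46997}}{2100527558} \approx -2.1819 \cdot 10^{-5} - 1.0321 \cdot 10^{-7} i$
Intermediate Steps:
$S{\left(D \right)} = -8 - 2 D$ ($S{\left(D \right)} = - 2 \left(D + 4\right) = - 2 \left(4 + D\right) = -8 - 2 D$)
$H = -7$
$t{\left(Z,P \right)} = 122$ ($t{\left(Z,P \right)} = 2 + \left(-8 - 12\right) \left(-6\right) = 2 - -120 = 2 + 120 = 122$)
$\frac{1}{-45831 + \sqrt{-47119 + t{\left(-139,H \right)}}} = \frac{1}{-45831 + \sqrt{-47119 + 122}} = \frac{1}{-45831 + \sqrt{-46997}} = \frac{1}{-45831 + i \sqrt{46997}}$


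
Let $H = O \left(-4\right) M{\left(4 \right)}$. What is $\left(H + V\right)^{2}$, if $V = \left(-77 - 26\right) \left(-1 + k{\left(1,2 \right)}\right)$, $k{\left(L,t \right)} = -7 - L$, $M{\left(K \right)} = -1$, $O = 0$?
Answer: $859329$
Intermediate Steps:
$H = 0$ ($H = 0 \left(-4\right) \left(-1\right) = 0 \left(-1\right) = 0$)
$V = 927$ ($V = \left(-77 - 26\right) \left(-1 - 8\right) = - 103 \left(-1 - 8\right) = \left(-103\right) \left(-9\right) = 927$)
$\left(H + V\right)^{2} = \left(0 + 927\right)^{2} = 927^{2} = 859329$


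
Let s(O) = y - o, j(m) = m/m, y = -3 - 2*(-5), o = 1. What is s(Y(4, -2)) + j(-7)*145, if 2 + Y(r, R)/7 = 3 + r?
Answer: 151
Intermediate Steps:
Y(r, R) = 7 + 7*r (Y(r, R) = -14 + 7*(3 + r) = -14 + (21 + 7*r) = 7 + 7*r)
y = 7 (y = -3 + 10 = 7)
j(m) = 1
s(O) = 6 (s(O) = 7 - 1*1 = 7 - 1 = 6)
s(Y(4, -2)) + j(-7)*145 = 6 + 1*145 = 6 + 145 = 151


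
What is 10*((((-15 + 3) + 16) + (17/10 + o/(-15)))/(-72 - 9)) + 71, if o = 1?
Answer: 17084/243 ≈ 70.305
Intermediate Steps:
10*((((-15 + 3) + 16) + (17/10 + o/(-15)))/(-72 - 9)) + 71 = 10*((((-15 + 3) + 16) + (17/10 + 1/(-15)))/(-72 - 9)) + 71 = 10*(((-12 + 16) + (17*(⅒) + 1*(-1/15)))/(-81)) + 71 = 10*((4 + (17/10 - 1/15))*(-1/81)) + 71 = 10*((4 + 49/30)*(-1/81)) + 71 = 10*((169/30)*(-1/81)) + 71 = 10*(-169/2430) + 71 = -169/243 + 71 = 17084/243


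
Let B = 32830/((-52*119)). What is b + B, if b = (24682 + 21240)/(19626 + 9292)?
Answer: -23757593/6390878 ≈ -3.7174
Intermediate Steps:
B = -2345/442 (B = 32830/(-6188) = 32830*(-1/6188) = -2345/442 ≈ -5.3054)
b = 22961/14459 (b = 45922/28918 = 45922*(1/28918) = 22961/14459 ≈ 1.5880)
b + B = 22961/14459 - 2345/442 = -23757593/6390878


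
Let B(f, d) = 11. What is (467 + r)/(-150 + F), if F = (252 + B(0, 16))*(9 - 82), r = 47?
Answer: -514/19349 ≈ -0.026565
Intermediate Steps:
F = -19199 (F = (252 + 11)*(9 - 82) = 263*(-73) = -19199)
(467 + r)/(-150 + F) = (467 + 47)/(-150 - 19199) = 514/(-19349) = 514*(-1/19349) = -514/19349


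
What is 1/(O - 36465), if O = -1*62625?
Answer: -1/99090 ≈ -1.0092e-5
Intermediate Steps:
O = -62625
1/(O - 36465) = 1/(-62625 - 36465) = 1/(-99090) = -1/99090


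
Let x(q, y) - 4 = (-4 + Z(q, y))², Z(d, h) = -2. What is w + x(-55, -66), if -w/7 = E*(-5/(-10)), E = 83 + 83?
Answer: -541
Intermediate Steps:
E = 166
x(q, y) = 40 (x(q, y) = 4 + (-4 - 2)² = 4 + (-6)² = 4 + 36 = 40)
w = -581 (w = -1162*(-5/(-10)) = -1162*(-5*(-⅒)) = -1162/2 = -7*83 = -581)
w + x(-55, -66) = -581 + 40 = -541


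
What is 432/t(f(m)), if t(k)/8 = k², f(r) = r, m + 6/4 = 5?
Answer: 216/49 ≈ 4.4082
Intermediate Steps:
m = 7/2 (m = -3/2 + 5 = 7/2 ≈ 3.5000)
t(k) = 8*k²
432/t(f(m)) = 432/((8*(7/2)²)) = 432/((8*(49/4))) = 432/98 = 432*(1/98) = 216/49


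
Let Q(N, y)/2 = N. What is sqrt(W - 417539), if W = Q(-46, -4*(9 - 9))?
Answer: I*sqrt(417631) ≈ 646.24*I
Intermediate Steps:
Q(N, y) = 2*N
W = -92 (W = 2*(-46) = -92)
sqrt(W - 417539) = sqrt(-92 - 417539) = sqrt(-417631) = I*sqrt(417631)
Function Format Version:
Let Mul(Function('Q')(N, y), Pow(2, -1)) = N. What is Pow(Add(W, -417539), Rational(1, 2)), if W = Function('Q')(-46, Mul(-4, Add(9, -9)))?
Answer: Mul(I, Pow(417631, Rational(1, 2))) ≈ Mul(646.24, I)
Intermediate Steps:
Function('Q')(N, y) = Mul(2, N)
W = -92 (W = Mul(2, -46) = -92)
Pow(Add(W, -417539), Rational(1, 2)) = Pow(Add(-92, -417539), Rational(1, 2)) = Pow(-417631, Rational(1, 2)) = Mul(I, Pow(417631, Rational(1, 2)))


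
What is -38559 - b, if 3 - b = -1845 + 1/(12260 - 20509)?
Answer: -333317344/8249 ≈ -40407.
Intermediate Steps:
b = 15244153/8249 (b = 3 - (-1845 + 1/(12260 - 20509)) = 3 - (-1845 + 1/(-8249)) = 3 - (-1845 - 1/8249) = 3 - 1*(-15219406/8249) = 3 + 15219406/8249 = 15244153/8249 ≈ 1848.0)
-38559 - b = -38559 - 1*15244153/8249 = -38559 - 15244153/8249 = -333317344/8249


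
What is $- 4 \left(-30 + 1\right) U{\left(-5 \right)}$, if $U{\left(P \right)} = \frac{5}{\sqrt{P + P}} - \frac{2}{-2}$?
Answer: $116 - 58 i \sqrt{10} \approx 116.0 - 183.41 i$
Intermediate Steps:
$U{\left(P \right)} = 1 + \frac{5 \sqrt{2}}{2 \sqrt{P}}$ ($U{\left(P \right)} = \frac{5}{\sqrt{2 P}} - -1 = \frac{5}{\sqrt{2} \sqrt{P}} + 1 = 5 \frac{\sqrt{2}}{2 \sqrt{P}} + 1 = \frac{5 \sqrt{2}}{2 \sqrt{P}} + 1 = 1 + \frac{5 \sqrt{2}}{2 \sqrt{P}}$)
$- 4 \left(-30 + 1\right) U{\left(-5 \right)} = - 4 \left(-30 + 1\right) \left(1 + \frac{5 \sqrt{2}}{2 i \sqrt{5}}\right) = \left(-4\right) \left(-29\right) \left(1 + \frac{5 \sqrt{2} \left(- \frac{i \sqrt{5}}{5}\right)}{2}\right) = 116 \left(1 - \frac{i \sqrt{10}}{2}\right) = 116 - 58 i \sqrt{10}$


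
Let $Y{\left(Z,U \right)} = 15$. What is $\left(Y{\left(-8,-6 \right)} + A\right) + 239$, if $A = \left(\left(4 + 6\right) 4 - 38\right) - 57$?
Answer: $199$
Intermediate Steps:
$A = -55$ ($A = \left(10 \cdot 4 - 38\right) - 57 = \left(40 - 38\right) - 57 = 2 - 57 = -55$)
$\left(Y{\left(-8,-6 \right)} + A\right) + 239 = \left(15 - 55\right) + 239 = -40 + 239 = 199$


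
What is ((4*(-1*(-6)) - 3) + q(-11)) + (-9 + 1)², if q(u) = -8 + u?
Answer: 66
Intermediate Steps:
((4*(-1*(-6)) - 3) + q(-11)) + (-9 + 1)² = ((4*(-1*(-6)) - 3) + (-8 - 11)) + (-9 + 1)² = ((4*6 - 3) - 19) + (-8)² = ((24 - 3) - 19) + 64 = (21 - 19) + 64 = 2 + 64 = 66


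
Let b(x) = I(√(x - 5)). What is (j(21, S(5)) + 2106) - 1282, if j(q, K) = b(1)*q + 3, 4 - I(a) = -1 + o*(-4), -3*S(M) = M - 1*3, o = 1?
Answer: 1016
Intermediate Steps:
S(M) = 1 - M/3 (S(M) = -(M - 1*3)/3 = -(M - 3)/3 = -(-3 + M)/3 = 1 - M/3)
I(a) = 9 (I(a) = 4 - (-1 + 1*(-4)) = 4 - (-1 - 4) = 4 - 1*(-5) = 4 + 5 = 9)
b(x) = 9
j(q, K) = 3 + 9*q (j(q, K) = 9*q + 3 = 3 + 9*q)
(j(21, S(5)) + 2106) - 1282 = ((3 + 9*21) + 2106) - 1282 = ((3 + 189) + 2106) - 1282 = (192 + 2106) - 1282 = 2298 - 1282 = 1016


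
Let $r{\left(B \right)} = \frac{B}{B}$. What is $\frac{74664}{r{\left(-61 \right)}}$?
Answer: $74664$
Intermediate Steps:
$r{\left(B \right)} = 1$
$\frac{74664}{r{\left(-61 \right)}} = \frac{74664}{1} = 74664 \cdot 1 = 74664$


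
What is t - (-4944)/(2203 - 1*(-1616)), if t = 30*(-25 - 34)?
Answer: -2251562/1273 ≈ -1768.7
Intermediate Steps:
t = -1770 (t = 30*(-59) = -1770)
t - (-4944)/(2203 - 1*(-1616)) = -1770 - (-4944)/(2203 - 1*(-1616)) = -1770 - (-4944)/(2203 + 1616) = -1770 - (-4944)/3819 = -1770 - 1*(-1648/1273) = -1770 + 1648/1273 = -2251562/1273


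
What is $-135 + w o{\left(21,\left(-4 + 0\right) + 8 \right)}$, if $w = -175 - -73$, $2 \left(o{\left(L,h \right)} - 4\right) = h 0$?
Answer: $-543$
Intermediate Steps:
$o{\left(L,h \right)} = 4$ ($o{\left(L,h \right)} = 4 + \frac{h 0}{2} = 4 + \frac{1}{2} \cdot 0 = 4 + 0 = 4$)
$w = -102$ ($w = -175 + 73 = -102$)
$-135 + w o{\left(21,\left(-4 + 0\right) + 8 \right)} = -135 - 408 = -543$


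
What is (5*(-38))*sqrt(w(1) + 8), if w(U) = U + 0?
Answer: -570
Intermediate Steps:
w(U) = U
(5*(-38))*sqrt(w(1) + 8) = (5*(-38))*sqrt(1 + 8) = -190*sqrt(9) = -190*3 = -570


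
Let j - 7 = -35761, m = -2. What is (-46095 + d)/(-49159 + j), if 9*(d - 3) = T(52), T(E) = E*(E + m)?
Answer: 412228/764217 ≈ 0.53941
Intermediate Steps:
j = -35754 (j = 7 - 35761 = -35754)
T(E) = E*(-2 + E) (T(E) = E*(E - 2) = E*(-2 + E))
d = 2627/9 (d = 3 + (52*(-2 + 52))/9 = 3 + (52*50)/9 = 3 + (⅑)*2600 = 3 + 2600/9 = 2627/9 ≈ 291.89)
(-46095 + d)/(-49159 + j) = (-46095 + 2627/9)/(-49159 - 35754) = -412228/9/(-84913) = -412228/9*(-1/84913) = 412228/764217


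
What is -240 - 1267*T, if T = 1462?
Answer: -1852594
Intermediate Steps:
-240 - 1267*T = -240 - 1267*1462 = -240 - 1852354 = -1852594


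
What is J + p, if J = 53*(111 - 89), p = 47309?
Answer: 48475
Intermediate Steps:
J = 1166 (J = 53*22 = 1166)
J + p = 1166 + 47309 = 48475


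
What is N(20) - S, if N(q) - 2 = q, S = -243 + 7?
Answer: 258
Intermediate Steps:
S = -236
N(q) = 2 + q
N(20) - S = (2 + 20) - 1*(-236) = 22 + 236 = 258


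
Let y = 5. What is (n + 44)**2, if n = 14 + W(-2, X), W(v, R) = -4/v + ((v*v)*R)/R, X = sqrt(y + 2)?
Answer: 4096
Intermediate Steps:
X = sqrt(7) (X = sqrt(5 + 2) = sqrt(7) ≈ 2.6458)
W(v, R) = v**2 - 4/v (W(v, R) = -4/v + (v**2*R)/R = -4/v + (R*v**2)/R = -4/v + v**2 = v**2 - 4/v)
n = 20 (n = 14 + (-4 + (-2)**3)/(-2) = 14 - (-4 - 8)/2 = 14 - 1/2*(-12) = 14 + 6 = 20)
(n + 44)**2 = (20 + 44)**2 = 64**2 = 4096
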